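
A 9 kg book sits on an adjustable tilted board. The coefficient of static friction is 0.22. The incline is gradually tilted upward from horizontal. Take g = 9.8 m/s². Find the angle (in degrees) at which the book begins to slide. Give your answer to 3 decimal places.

12.407°

At the threshold of sliding, static friction is at its maximum μ_s N and exactly balances the weight component along the incline: mg sin θ = μ_s mg cos θ.
Hence tan θ = μ_s = 0.22, so θ = arctan(0.22) = 12.4074°.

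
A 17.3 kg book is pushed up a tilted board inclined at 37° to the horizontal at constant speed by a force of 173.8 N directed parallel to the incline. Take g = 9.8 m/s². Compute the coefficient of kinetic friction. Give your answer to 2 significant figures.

At constant speed ΣF = 0 along the incline. The applied 173.8 N acts up the slope; the weight component mg sin 37° = 102.032 N and kinetic friction μN both act down the slope.
So 173.8 = 102.032 + μ × 135.401, giving μ = (173.8 − 102.032) / 135.401 = 0.5300.

0.53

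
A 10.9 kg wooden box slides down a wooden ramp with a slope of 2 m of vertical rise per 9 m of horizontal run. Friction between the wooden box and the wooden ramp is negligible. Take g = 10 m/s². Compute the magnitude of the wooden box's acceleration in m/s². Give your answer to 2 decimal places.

2.17 m/s²

Resolving the weight along the incline: the component pulling the wooden box down the slope is mg sin 12.53° = 10.9 × 10 × 0.2169 = 23.642 N, and the normal force is N = mg cos 12.53° = 10.9 × 10 × 0.9762 = 106.406 N.
With no friction the net force along the incline is 23.642 N, so a = g sin 12.53° = 23.642 / 10.9 = 2.1690 m/s².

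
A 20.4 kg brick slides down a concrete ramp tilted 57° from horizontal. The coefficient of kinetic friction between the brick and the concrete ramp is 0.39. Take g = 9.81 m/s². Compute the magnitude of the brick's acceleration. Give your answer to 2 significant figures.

6.1 m/s²

Resolving the weight along the incline: the component pulling the brick down the slope is mg sin 57° = 20.4 × 9.81 × 0.8387 = 167.844 N, and the normal force is N = mg cos 57° = 20.4 × 9.81 × 0.5446 = 108.988 N.
Kinetic friction acts up the slope with magnitude f = μN = 0.39 × 108.988 = 42.505 N.
Net force along the incline is 167.844 − 42.505 = 125.339 N, so a = 125.339 / 20.4 = 6.1441 m/s².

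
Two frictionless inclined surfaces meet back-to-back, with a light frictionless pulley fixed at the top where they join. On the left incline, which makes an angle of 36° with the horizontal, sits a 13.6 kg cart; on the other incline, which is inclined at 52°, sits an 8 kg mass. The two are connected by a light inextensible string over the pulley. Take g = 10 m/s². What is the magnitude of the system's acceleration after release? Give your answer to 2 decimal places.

0.78 m/s²

Resolve each weight along its own incline: the 13.6 kg mass has component 13.6 × 10 × sin 36° = 79.939 N down its slope, and the 8 kg mass has 8 × 10 × sin 52° = 63.041 N down its slope.
The 13.6 kg side's 79.939 N exceeds the other side's 63.041 N, so that mass slides down and the 8 kg mass slides up. Taking that direction as positive, Newton's second law for the whole system gives 79.939 − 63.041 = (13.6 + 8) a, so a = 16.898 / 21.6 = 0.7823 m/s².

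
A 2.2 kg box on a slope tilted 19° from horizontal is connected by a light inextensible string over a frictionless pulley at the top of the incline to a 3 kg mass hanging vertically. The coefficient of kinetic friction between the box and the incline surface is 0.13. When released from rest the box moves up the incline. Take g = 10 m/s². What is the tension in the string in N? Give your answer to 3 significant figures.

18.4 N

For the box on the incline: the weight component along the slope is m₁g sin 19° = 2.2 × 10 × 0.3256 = 7.163 N and the normal force is N = m₁g cos 19° = 20.801 N.
Kinetic friction opposes the box's motion up the incline: f = μN = 0.13 × 20.801 = 2.704 N acting down the slope.
Newton's second law for the box (up-slope positive): T − 7.163 − 2.704 = 2.2 a. For the hanging mass (downward positive): 3 × 10 − T = 3 a.
Adding the two equations eliminates T: 20.133 = 5.2 a, so a = 3.8717 m/s².
Then from the hanging mass's equation, T = 3 × (10 − 3.8717) = 18.385 N.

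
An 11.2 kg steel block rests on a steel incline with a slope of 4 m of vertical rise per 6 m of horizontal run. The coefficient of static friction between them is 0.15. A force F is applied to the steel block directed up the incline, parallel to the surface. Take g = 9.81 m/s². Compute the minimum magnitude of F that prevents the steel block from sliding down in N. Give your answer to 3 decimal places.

47.233 N

The normal force is N = mg cos 33.69° = 91.419 N. With F at its minimum the steel block is on the verge of sliding down, so static friction is at its maximum μ_s N = 0.15 × 91.419 = 13.713 N and acts up the slope.
Equilibrium along the incline: F + μ_s N = mg sin 33.69°, so F = 60.946 − 13.713 = 47.233 N.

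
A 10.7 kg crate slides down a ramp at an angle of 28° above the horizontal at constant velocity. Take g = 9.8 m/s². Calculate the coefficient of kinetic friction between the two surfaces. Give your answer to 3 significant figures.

At constant velocity the net force along the incline is zero: mg sin 28° = μ mg cos 28°.
So μ = tan 28° = 0.4695 / 0.8829 = 0.5318.

0.532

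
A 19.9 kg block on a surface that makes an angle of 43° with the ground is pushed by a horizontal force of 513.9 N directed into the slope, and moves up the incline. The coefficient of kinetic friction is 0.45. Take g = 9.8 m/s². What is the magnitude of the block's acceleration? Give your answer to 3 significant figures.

1.05 m/s²

The horizontal push has components F cos 43° = 513.9 × 0.7314 = 375.866 N up the incline and F sin 43° = 513.9 × 0.6820 = 350.480 N pressing into the surface.
The normal force is therefore N = mg cos 43° + F sin 43° = 142.638 + 350.480 = 493.118 N, and kinetic friction down the slope is μN = 0.45 × 493.118 = 221.903 N.
Along the incline: F cos 43° − mg sin 43° − μN = ma, so 375.866 − 133.004 − 221.903 = 19.9 a, giving a = 1.0532 m/s².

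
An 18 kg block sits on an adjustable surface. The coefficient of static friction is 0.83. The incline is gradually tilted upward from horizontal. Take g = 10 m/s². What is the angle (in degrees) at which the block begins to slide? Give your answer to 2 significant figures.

40°

At the threshold of sliding, static friction is at its maximum μ_s N and exactly balances the weight component along the incline: mg sin θ = μ_s mg cos θ.
Hence tan θ = μ_s = 0.83, so θ = arctan(0.83) = 39.6927°.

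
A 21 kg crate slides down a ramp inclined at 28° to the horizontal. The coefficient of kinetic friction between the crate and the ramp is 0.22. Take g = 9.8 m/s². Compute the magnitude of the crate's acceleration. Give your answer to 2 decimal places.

2.70 m/s²

Resolving the weight along the incline: the component pulling the crate down the slope is mg sin 28° = 21 × 9.8 × 0.4695 = 96.623 N, and the normal force is N = mg cos 28° = 21 × 9.8 × 0.8829 = 181.701 N.
Kinetic friction acts up the slope with magnitude f = μN = 0.22 × 181.701 = 39.974 N.
Net force along the incline is 96.623 − 39.974 = 56.649 N, so a = 56.649 / 21 = 2.6976 m/s².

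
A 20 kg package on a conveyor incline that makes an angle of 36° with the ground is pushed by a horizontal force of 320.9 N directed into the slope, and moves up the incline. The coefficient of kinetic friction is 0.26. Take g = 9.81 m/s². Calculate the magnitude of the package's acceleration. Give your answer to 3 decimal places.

2.699 m/s²

The horizontal push has components F cos 36° = 320.9 × 0.8090 = 259.608 N up the incline and F sin 36° = 320.9 × 0.5878 = 188.625 N pressing into the surface.
The normal force is therefore N = mg cos 36° + F sin 36° = 158.726 + 188.625 = 347.351 N, and kinetic friction down the slope is μN = 0.26 × 347.351 = 90.311 N.
Along the incline: F cos 36° − mg sin 36° − μN = ma, so 259.608 − 115.326 − 90.311 = 20 a, giving a = 2.6986 m/s².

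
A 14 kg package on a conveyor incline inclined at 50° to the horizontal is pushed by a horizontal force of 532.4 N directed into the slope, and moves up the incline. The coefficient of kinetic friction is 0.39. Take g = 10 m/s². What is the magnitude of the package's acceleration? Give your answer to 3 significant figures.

2.92 m/s²

The horizontal push has components F cos 50° = 532.4 × 0.6428 = 342.227 N up the incline and F sin 50° = 532.4 × 0.7660 = 407.818 N pressing into the surface.
The normal force is therefore N = mg cos 50° + F sin 50° = 89.992 + 407.818 = 497.810 N, and kinetic friction down the slope is μN = 0.39 × 497.810 = 194.146 N.
Along the incline: F cos 50° − mg sin 50° − μN = ma, so 342.227 − 107.240 − 194.146 = 14 a, giving a = 2.9172 m/s².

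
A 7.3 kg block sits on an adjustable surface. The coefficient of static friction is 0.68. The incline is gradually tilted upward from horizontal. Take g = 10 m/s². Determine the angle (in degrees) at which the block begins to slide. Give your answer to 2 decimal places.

At the threshold of sliding, static friction is at its maximum μ_s N and exactly balances the weight component along the incline: mg sin θ = μ_s mg cos θ.
Hence tan θ = μ_s = 0.68, so θ = arctan(0.68) = 34.2157°.

34.22°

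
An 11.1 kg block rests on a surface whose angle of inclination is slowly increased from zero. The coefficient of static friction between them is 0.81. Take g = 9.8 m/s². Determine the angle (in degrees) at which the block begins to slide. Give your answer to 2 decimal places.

At the threshold of sliding, static friction is at its maximum μ_s N and exactly balances the weight component along the incline: mg sin θ = μ_s mg cos θ.
Hence tan θ = μ_s = 0.81, so θ = arctan(0.81) = 39.0075°.

39.01°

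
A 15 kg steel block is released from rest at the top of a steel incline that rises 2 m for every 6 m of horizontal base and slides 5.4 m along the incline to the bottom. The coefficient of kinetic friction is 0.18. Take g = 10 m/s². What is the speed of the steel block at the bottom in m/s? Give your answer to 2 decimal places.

3.96 m/s

The weight component along the incline is mg sin 18.43° = 47.434 N and the normal force is N = mg cos 18.43° = 142.302 N.
Friction up the slope is f = μN = 0.18 × 142.302 = 25.614 N, so the net downslope force is 47.434 − 25.614 = 21.820 N and a = 21.820 / 15 = 1.4547 m/s².
Starting from rest over a distance of 5.4 m, v² = 2aL = 2 × 1.4547 × 5.4 = 15.7108, so v = 3.9637 m/s.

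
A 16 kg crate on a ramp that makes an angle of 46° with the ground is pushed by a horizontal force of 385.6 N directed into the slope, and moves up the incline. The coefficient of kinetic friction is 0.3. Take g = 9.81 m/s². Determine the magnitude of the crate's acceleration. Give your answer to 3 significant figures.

2.44 m/s²

The horizontal push has components F cos 46° = 385.6 × 0.6947 = 267.876 N up the incline and F sin 46° = 385.6 × 0.7193 = 277.362 N pressing into the surface.
The normal force is therefore N = mg cos 46° + F sin 46° = 109.040 + 277.362 = 386.402 N, and kinetic friction down the slope is μN = 0.3 × 386.402 = 115.921 N.
Along the incline: F cos 46° − mg sin 46° − μN = ma, so 267.876 − 112.901 − 115.921 = 16 a, giving a = 2.4409 m/s².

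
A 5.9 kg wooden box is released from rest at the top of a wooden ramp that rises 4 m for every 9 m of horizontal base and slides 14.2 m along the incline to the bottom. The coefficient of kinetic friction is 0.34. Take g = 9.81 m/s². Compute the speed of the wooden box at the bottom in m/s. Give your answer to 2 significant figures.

The weight component along the incline is mg sin 23.96° = 23.507 N and the normal force is N = mg cos 23.96° = 52.890 N.
Friction up the slope is f = μN = 0.34 × 52.890 = 17.983 N, so the net downslope force is 23.507 − 17.983 = 5.524 N and a = 5.524 / 5.9 = 0.9363 m/s².
Starting from rest over a distance of 14.2 m, v² = 2aL = 2 × 0.9363 × 14.2 = 26.5909, so v = 5.1566 m/s.

5.2 m/s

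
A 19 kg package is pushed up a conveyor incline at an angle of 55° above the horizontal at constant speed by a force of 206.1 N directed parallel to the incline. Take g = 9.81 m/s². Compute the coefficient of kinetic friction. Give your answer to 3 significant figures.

At constant speed ΣF = 0 along the incline. The applied 206.1 N acts up the slope; the weight component mg sin 55° = 152.682 N and kinetic friction μN both act down the slope.
So 206.1 = 152.682 + μ × 106.909, giving μ = (206.1 − 152.682) / 106.909 = 0.4997.

0.500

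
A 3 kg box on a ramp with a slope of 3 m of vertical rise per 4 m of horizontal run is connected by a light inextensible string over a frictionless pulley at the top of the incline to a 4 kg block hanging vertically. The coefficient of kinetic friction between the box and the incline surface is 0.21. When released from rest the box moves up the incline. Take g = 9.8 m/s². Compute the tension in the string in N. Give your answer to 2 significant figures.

For the box on the incline: the weight component along the slope is m₁g sin 36.87° = 3 × 9.8 × 0.6000 = 17.640 N and the normal force is N = m₁g cos 36.87° = 23.520 N.
Kinetic friction opposes the box's motion up the incline: f = μN = 0.21 × 23.520 = 4.939 N acting down the slope.
Newton's second law for the box (up-slope positive): T − 17.640 − 4.939 = 3 a. For the hanging block (downward positive): 4 × 9.8 − T = 4 a.
Adding the two equations eliminates T: 16.621 = 7 a, so a = 2.3744 m/s².
Then from the hanging block's equation, T = 4 × (9.8 − 2.3744) = 29.702 N.

30 N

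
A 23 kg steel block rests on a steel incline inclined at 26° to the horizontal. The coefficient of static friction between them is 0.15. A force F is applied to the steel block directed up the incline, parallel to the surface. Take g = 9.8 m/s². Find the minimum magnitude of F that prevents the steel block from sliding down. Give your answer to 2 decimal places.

68.42 N

The normal force is N = mg cos 26° = 202.588 N. With F at its minimum the steel block is on the verge of sliding down, so static friction is at its maximum μ_s N = 0.15 × 202.588 = 30.388 N and acts up the slope.
Equilibrium along the incline: F + μ_s N = mg sin 26°, so F = 98.809 − 30.388 = 68.421 N.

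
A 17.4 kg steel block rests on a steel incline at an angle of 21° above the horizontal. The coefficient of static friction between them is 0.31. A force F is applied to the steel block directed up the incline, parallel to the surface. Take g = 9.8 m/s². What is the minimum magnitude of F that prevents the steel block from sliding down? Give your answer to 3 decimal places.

11.759 N

The normal force is N = mg cos 21° = 159.194 N. With F at its minimum the steel block is on the verge of sliding down, so static friction is at its maximum μ_s N = 0.31 × 159.194 = 49.350 N and acts up the slope.
Equilibrium along the incline: F + μ_s N = mg sin 21°, so F = 61.109 − 49.350 = 11.759 N.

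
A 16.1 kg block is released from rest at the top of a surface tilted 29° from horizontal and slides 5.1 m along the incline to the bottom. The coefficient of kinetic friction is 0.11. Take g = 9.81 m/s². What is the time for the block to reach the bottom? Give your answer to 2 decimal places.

The weight component along the incline is mg sin 29° = 76.571 N and the normal force is N = mg cos 29° = 138.138 N.
Friction up the slope is f = μN = 0.11 × 138.138 = 15.195 N, so the net downslope force is 76.571 − 15.195 = 61.376 N and a = 61.376 / 16.1 = 3.8122 m/s².
Starting from rest, L = ½at², so t = √(2L/a) = √(2 × 5.1 / 3.8122) = 1.6357 s.

1.64 s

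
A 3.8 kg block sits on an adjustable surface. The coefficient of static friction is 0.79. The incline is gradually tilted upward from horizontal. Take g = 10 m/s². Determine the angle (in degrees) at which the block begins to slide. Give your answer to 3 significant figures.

At the threshold of sliding, static friction is at its maximum μ_s N and exactly balances the weight component along the incline: mg sin θ = μ_s mg cos θ.
Hence tan θ = μ_s = 0.79, so θ = arctan(0.79) = 38.3087°.

38.3°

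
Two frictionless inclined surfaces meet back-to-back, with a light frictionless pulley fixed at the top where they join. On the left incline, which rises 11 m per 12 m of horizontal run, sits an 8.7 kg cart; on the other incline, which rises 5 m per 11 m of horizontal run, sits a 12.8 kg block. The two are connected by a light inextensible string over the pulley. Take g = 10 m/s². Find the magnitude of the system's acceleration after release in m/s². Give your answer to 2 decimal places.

Resolve each weight along its own incline: the 8.7 kg mass has component 8.7 × 10 × sin 42.51° = 58.788 N down its slope, and the 12.8 kg mass has 12.8 × 10 × sin 24.44° = 52.967 N down its slope.
The 8.7 kg side's 58.788 N exceeds the other side's 52.967 N, so that mass slides down and the 12.8 kg mass slides up. Taking that direction as positive, Newton's second law for the whole system gives 58.788 − 52.967 = (8.7 + 12.8) a, so a = 5.821 / 21.5 = 0.2707 m/s².

0.27 m/s²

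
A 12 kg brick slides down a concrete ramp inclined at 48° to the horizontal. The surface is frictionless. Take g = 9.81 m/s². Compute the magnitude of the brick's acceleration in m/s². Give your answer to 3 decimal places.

Resolving the weight along the incline: the component pulling the brick down the slope is mg sin 48° = 12 × 9.81 × 0.7431 = 87.478 N, and the normal force is N = mg cos 48° = 12 × 9.81 × 0.6691 = 78.766 N.
With no friction the net force along the incline is 87.478 N, so a = g sin 48° = 87.478 / 12 = 7.2898 m/s².

7.290 m/s²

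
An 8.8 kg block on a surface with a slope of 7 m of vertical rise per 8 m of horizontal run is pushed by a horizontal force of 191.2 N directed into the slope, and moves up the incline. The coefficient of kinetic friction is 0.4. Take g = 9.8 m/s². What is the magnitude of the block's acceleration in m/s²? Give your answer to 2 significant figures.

The horizontal push has components F cos 41.19° = 191.2 × 0.7526 = 143.897 N up the incline and F sin 41.19° = 191.2 × 0.6585 = 125.905 N pressing into the surface.
The normal force is therefore N = mg cos 41.19° + F sin 41.19° = 64.904 + 125.905 = 190.809 N, and kinetic friction down the slope is μN = 0.4 × 190.809 = 76.324 N.
Along the incline: F cos 41.19° − mg sin 41.19° − μN = ma, so 143.897 − 56.789 − 76.324 = 8.8 a, giving a = 1.2255 m/s².

1.2 m/s²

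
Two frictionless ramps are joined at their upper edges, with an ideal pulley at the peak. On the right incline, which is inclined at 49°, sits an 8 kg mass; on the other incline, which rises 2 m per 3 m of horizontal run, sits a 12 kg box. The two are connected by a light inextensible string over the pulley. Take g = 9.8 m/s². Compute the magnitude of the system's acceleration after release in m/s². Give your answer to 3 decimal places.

Resolve each weight along its own incline: the 8 kg mass has component 8 × 9.8 × sin 49° = 59.169 N down its slope, and the 12 kg mass has 12 × 9.8 × sin 33.69° = 65.233 N down its slope.
The 12 kg side's 65.233 N exceeds the other side's 59.169 N, so that mass slides down and the 8 kg mass slides up. Taking that direction as positive, Newton's second law for the whole system gives 65.233 − 59.169 = (8 + 12) a, so a = 6.064 / 20 = 0.3032 m/s².

0.303 m/s²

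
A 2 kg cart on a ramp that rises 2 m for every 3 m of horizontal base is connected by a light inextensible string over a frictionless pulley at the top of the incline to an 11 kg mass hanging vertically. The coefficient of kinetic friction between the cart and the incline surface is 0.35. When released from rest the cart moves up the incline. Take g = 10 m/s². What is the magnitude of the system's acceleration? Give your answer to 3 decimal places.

7.160 m/s²

For the cart on the incline: the weight component along the slope is m₁g sin 33.69° = 2 × 10 × 0.5547 = 11.094 N and the normal force is N = m₁g cos 33.69° = 16.641 N.
Kinetic friction opposes the cart's motion up the incline: f = μN = 0.35 × 16.641 = 5.824 N acting down the slope.
Newton's second law for the cart (up-slope positive): T − 11.094 − 5.824 = 2 a. For the hanging mass (downward positive): 11 × 10 − T = 11 a.
Adding the two equations eliminates T: 93.082 = 13 a, so a = 7.1602 m/s².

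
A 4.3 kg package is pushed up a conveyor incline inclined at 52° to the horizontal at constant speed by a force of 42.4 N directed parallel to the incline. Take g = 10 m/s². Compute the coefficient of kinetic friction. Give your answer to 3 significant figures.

0.322

At constant speed ΣF = 0 along the incline. The applied 42.4 N acts up the slope; the weight component mg sin 52° = 33.884 N and kinetic friction μN both act down the slope.
So 42.4 = 33.884 + μ × 26.473, giving μ = (42.4 − 33.884) / 26.473 = 0.3217.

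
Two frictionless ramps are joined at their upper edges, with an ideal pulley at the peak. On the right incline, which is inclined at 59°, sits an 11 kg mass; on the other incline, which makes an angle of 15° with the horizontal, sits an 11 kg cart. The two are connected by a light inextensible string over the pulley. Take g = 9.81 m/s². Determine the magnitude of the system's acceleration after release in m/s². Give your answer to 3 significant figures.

2.93 m/s²

Resolve each weight along its own incline: the 11 kg mass has component 11 × 9.81 × sin 59° = 92.497 N down its slope, and the 11 kg mass has 11 × 9.81 × sin 15° = 27.929 N down its slope.
The 11 kg side's 92.497 N exceeds the other side's 27.929 N, so that mass slides down and the 11 kg mass slides up. Taking that direction as positive, Newton's second law for the whole system gives 92.497 − 27.929 = (11 + 11) a, so a = 64.568 / 22 = 2.9349 m/s².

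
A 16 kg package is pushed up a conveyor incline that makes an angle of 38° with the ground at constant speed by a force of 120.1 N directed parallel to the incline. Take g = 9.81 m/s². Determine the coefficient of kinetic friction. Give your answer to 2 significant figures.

At constant speed ΣF = 0 along the incline. The applied 120.1 N acts up the slope; the weight component mg sin 38° = 96.634 N and kinetic friction μN both act down the slope.
So 120.1 = 96.634 + μ × 123.686, giving μ = (120.1 − 96.634) / 123.686 = 0.1897.

0.19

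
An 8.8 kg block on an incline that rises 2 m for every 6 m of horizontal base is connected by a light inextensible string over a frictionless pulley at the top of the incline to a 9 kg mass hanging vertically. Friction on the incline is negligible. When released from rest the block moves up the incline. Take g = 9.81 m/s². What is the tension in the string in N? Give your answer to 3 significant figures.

For the block on the incline: the weight component along the slope is m₁g sin 18.43° = 8.8 × 9.81 × 0.3162 = 27.297 N and the normal force is N = m₁g cos 18.43° = 81.898 N.
Newton's second law for the block (up-slope positive): T − 27.297 = 8.8 a. For the hanging mass (downward positive): 9 × 9.81 − T = 9 a.
Adding the two equations eliminates T: 60.993 = 17.8 a, so a = 3.4266 m/s².
Then from the hanging mass's equation, T = 9 × (9.81 − 3.4266) = 57.451 N.

57.5 N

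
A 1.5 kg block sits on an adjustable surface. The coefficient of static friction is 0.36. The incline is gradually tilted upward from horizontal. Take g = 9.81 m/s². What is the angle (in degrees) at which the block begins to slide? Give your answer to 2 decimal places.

19.80°

At the threshold of sliding, static friction is at its maximum μ_s N and exactly balances the weight component along the incline: mg sin θ = μ_s mg cos θ.
Hence tan θ = μ_s = 0.36, so θ = arctan(0.36) = 19.7989°.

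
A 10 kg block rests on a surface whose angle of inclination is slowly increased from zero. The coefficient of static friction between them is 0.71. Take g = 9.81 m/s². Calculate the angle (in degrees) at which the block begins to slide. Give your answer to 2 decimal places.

At the threshold of sliding, static friction is at its maximum μ_s N and exactly balances the weight component along the incline: mg sin θ = μ_s mg cos θ.
Hence tan θ = μ_s = 0.71, so θ = arctan(0.71) = 35.3748°.

35.37°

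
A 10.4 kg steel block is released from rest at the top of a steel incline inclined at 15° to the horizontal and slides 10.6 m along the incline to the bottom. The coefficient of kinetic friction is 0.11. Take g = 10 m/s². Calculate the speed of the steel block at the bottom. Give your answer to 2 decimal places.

The weight component along the incline is mg sin 15° = 26.917 N and the normal force is N = mg cos 15° = 100.456 N.
Friction up the slope is f = μN = 0.11 × 100.456 = 11.050 N, so the net downslope force is 26.917 − 11.050 = 15.867 N and a = 15.867 / 10.4 = 1.5257 m/s².
Starting from rest over a distance of 10.6 m, v² = 2aL = 2 × 1.5257 × 10.6 = 32.3448, so v = 5.6872 m/s.

5.69 m/s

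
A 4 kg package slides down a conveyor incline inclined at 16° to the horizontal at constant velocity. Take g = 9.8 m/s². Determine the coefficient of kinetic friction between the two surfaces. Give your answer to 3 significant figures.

At constant velocity the net force along the incline is zero: mg sin 16° = μ mg cos 16°.
So μ = tan 16° = 0.2756 / 0.9613 = 0.2867.

0.287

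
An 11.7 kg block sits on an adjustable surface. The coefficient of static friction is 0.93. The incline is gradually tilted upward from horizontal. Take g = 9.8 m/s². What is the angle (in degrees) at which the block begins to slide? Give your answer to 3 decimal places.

At the threshold of sliding, static friction is at its maximum μ_s N and exactly balances the weight component along the incline: mg sin θ = μ_s mg cos θ.
Hence tan θ = μ_s = 0.93, so θ = arctan(0.93) = 42.9228°.

42.923°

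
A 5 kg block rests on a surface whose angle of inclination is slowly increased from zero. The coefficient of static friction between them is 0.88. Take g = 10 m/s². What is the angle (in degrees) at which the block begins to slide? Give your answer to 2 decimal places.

41.35°

At the threshold of sliding, static friction is at its maximum μ_s N and exactly balances the weight component along the incline: mg sin θ = μ_s mg cos θ.
Hence tan θ = μ_s = 0.88, so θ = arctan(0.88) = 41.3478°.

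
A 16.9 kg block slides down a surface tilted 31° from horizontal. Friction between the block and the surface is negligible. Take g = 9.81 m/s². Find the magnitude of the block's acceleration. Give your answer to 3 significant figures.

Resolving the weight along the incline: the component pulling the block down the slope is mg sin 31° = 16.9 × 9.81 × 0.5150 = 85.381 N, and the normal force is N = mg cos 31° = 16.9 × 9.81 × 0.8572 = 142.114 N.
With no friction the net force along the incline is 85.381 N, so a = g sin 31° = 85.381 / 16.9 = 5.0521 m/s².

5.05 m/s²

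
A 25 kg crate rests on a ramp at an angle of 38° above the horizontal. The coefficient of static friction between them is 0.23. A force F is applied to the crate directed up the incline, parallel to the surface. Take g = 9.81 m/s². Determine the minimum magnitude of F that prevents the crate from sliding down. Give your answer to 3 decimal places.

The normal force is N = mg cos 38° = 193.260 N. With F at its minimum the crate is on the verge of sliding down, so static friction is at its maximum μ_s N = 0.23 × 193.260 = 44.450 N and acts up the slope.
Equilibrium along the incline: F + μ_s N = mg sin 38°, so F = 150.991 − 44.450 = 106.541 N.

106.541 N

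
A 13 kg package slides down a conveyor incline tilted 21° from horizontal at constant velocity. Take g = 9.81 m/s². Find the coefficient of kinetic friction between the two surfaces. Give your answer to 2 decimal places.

0.38

At constant velocity the net force along the incline is zero: mg sin 21° = μ mg cos 21°.
So μ = tan 21° = 0.3584 / 0.9336 = 0.3839.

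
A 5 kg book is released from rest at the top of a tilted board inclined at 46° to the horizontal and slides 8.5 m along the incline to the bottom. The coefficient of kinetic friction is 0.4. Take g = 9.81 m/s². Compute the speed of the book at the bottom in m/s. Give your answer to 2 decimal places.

The weight component along the incline is mg sin 46° = 35.284 N and the normal force is N = mg cos 46° = 34.073 N.
Friction up the slope is f = μN = 0.4 × 34.073 = 13.629 N, so the net downslope force is 35.284 − 13.629 = 21.655 N and a = 21.655 / 5 = 4.3310 m/s².
Starting from rest over a distance of 8.5 m, v² = 2aL = 2 × 4.3310 × 8.5 = 73.6270, so v = 8.5806 m/s.

8.58 m/s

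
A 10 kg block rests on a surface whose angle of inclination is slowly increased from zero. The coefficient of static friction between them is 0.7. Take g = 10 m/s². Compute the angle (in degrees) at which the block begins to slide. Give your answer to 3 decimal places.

34.992°

At the threshold of sliding, static friction is at its maximum μ_s N and exactly balances the weight component along the incline: mg sin θ = μ_s mg cos θ.
Hence tan θ = μ_s = 0.7, so θ = arctan(0.7) = 34.9920°.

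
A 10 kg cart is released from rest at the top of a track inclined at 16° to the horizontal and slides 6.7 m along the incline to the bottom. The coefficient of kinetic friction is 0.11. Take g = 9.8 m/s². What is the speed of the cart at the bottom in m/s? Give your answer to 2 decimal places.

The weight component along the incline is mg sin 16° = 27.012 N and the normal force is N = mg cos 16° = 94.204 N.
Friction up the slope is f = μN = 0.11 × 94.204 = 10.362 N, so the net downslope force is 27.012 − 10.362 = 16.650 N and a = 16.650 / 10 = 1.6650 m/s².
Starting from rest over a distance of 6.7 m, v² = 2aL = 2 × 1.6650 × 6.7 = 22.3110, so v = 4.7235 m/s.

4.72 m/s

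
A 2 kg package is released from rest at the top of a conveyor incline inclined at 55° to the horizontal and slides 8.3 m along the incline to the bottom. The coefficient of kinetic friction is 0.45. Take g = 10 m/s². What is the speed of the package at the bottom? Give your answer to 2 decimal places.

The weight component along the incline is mg sin 55° = 16.383 N and the normal force is N = mg cos 55° = 11.472 N.
Friction up the slope is f = μN = 0.45 × 11.472 = 5.162 N, so the net downslope force is 16.383 − 5.162 = 11.221 N and a = 11.221 / 2 = 5.6105 m/s².
Starting from rest over a distance of 8.3 m, v² = 2aL = 2 × 5.6105 × 8.3 = 93.1343, so v = 9.6506 m/s.

9.65 m/s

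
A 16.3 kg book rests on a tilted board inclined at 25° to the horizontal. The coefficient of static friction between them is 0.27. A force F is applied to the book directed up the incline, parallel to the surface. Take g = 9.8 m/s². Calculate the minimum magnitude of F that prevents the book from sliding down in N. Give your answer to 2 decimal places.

28.42 N

The normal force is N = mg cos 25° = 144.774 N. With F at its minimum the book is on the verge of sliding down, so static friction is at its maximum μ_s N = 0.27 × 144.774 = 39.089 N and acts up the slope.
Equilibrium along the incline: F + μ_s N = mg sin 25°, so F = 67.509 − 39.089 = 28.420 N.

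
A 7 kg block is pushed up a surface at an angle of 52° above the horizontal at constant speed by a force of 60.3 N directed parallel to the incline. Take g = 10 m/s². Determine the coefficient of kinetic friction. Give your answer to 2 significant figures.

At constant speed ΣF = 0 along the incline. The applied 60.3 N acts up the slope; the weight component mg sin 52° = 55.161 N and kinetic friction μN both act down the slope.
So 60.3 = 55.161 + μ × 43.096, giving μ = (60.3 − 55.161) / 43.096 = 0.1192.

0.12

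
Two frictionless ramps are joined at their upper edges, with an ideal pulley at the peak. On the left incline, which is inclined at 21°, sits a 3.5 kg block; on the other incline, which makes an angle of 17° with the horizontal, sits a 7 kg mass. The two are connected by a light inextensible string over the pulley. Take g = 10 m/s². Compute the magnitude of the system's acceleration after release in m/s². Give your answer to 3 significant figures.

0.755 m/s²

Resolve each weight along its own incline: the 3.5 kg mass has component 3.5 × 10 × sin 21° = 12.543 N down its slope, and the 7 kg mass has 7 × 10 × sin 17° = 20.466 N down its slope.
The 7 kg side's 20.466 N exceeds the other side's 12.543 N, so that mass slides down and the 3.5 kg mass slides up. Taking that direction as positive, Newton's second law for the whole system gives 20.466 − 12.543 = (3.5 + 7) a, so a = 7.923 / 10.5 = 0.7546 m/s².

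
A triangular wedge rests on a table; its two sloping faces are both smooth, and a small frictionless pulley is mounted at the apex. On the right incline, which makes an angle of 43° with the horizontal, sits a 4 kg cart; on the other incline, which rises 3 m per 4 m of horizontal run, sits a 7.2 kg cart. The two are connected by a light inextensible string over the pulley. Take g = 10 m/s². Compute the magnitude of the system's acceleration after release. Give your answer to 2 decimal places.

1.42 m/s²

Resolve each weight along its own incline: the 4 kg mass has component 4 × 10 × sin 43° = 27.280 N down its slope, and the 7.2 kg mass has 7.2 × 10 × sin 36.87° = 43.200 N down its slope.
The 7.2 kg side's 43.200 N exceeds the other side's 27.280 N, so that mass slides down and the 4 kg mass slides up. Taking that direction as positive, Newton's second law for the whole system gives 43.200 − 27.280 = (4 + 7.2) a, so a = 15.920 / 11.2 = 1.4214 m/s².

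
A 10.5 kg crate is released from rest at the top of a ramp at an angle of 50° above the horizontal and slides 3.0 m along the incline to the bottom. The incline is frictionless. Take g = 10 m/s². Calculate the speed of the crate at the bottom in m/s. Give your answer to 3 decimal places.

The weight component along the incline is mg sin 50° = 80.435 N and the normal force is N = mg cos 50° = 67.493 N.
With no friction, a = g sin 50° = 7.6604 m/s².
Starting from rest over a distance of 3.0 m, v² = 2aL = 2 × 7.6604 × 3.0 = 45.9624, so v = 6.7796 m/s.

6.780 m/s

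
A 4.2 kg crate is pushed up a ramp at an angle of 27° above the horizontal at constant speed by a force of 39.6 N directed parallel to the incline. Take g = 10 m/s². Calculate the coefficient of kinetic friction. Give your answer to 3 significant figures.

At constant speed ΣF = 0 along the incline. The applied 39.6 N acts up the slope; the weight component mg sin 27° = 19.068 N and kinetic friction μN both act down the slope.
So 39.6 = 19.068 + μ × 37.422, giving μ = (39.6 − 19.068) / 37.422 = 0.5487.

0.549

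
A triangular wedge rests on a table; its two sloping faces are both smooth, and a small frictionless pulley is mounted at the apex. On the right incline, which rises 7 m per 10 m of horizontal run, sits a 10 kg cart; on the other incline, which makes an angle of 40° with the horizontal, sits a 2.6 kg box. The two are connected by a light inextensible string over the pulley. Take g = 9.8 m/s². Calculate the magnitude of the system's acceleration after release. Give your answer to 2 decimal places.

3.16 m/s²

Resolve each weight along its own incline: the 10 kg mass has component 10 × 9.8 × sin 34.99° = 56.199 N down its slope, and the 2.6 kg mass has 2.6 × 9.8 × sin 40° = 16.378 N down its slope.
The 10 kg side's 56.199 N exceeds the other side's 16.378 N, so that mass slides down and the 2.6 kg mass slides up. Taking that direction as positive, Newton's second law for the whole system gives 56.199 − 16.378 = (10 + 2.6) a, so a = 39.821 / 12.6 = 3.1604 m/s².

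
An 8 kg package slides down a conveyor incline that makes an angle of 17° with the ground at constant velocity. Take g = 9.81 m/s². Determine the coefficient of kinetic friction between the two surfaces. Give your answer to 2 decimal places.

0.31

At constant velocity the net force along the incline is zero: mg sin 17° = μ mg cos 17°.
So μ = tan 17° = 0.2924 / 0.9563 = 0.3058.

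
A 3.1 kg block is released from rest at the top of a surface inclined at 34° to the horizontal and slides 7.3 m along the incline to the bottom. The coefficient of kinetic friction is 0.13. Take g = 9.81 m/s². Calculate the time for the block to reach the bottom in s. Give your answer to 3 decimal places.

The weight component along the incline is mg sin 34° = 17.006 N and the normal force is N = mg cos 34° = 25.212 N.
Friction up the slope is f = μN = 0.13 × 25.212 = 3.278 N, so the net downslope force is 17.006 − 3.278 = 13.728 N and a = 13.728 / 3.1 = 4.4284 m/s².
Starting from rest, L = ½at², so t = √(2L/a) = √(2 × 7.3 / 4.4284) = 1.8157 s.

1.816 s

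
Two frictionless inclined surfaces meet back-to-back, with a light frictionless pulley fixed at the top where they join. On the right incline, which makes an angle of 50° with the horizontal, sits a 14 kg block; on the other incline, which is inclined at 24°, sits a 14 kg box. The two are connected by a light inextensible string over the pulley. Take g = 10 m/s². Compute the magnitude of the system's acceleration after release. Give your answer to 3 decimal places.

1.797 m/s²

Resolve each weight along its own incline: the 14 kg mass has component 14 × 10 × sin 50° = 107.246 N down its slope, and the 14 kg mass has 14 × 10 × sin 24° = 56.943 N down its slope.
The 14 kg side's 107.246 N exceeds the other side's 56.943 N, so that mass slides down and the 14 kg mass slides up. Taking that direction as positive, Newton's second law for the whole system gives 107.246 − 56.943 = (14 + 14) a, so a = 50.303 / 28 = 1.7965 m/s².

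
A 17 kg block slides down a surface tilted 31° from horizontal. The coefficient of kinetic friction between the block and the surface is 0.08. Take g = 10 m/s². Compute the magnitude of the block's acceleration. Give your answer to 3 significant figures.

4.46 m/s²

Resolving the weight along the incline: the component pulling the block down the slope is mg sin 31° = 17 × 10 × 0.5150 = 87.550 N, and the normal force is N = mg cos 31° = 17 × 10 × 0.8572 = 145.724 N.
Kinetic friction acts up the slope with magnitude f = μN = 0.08 × 145.724 = 11.658 N.
Net force along the incline is 87.550 − 11.658 = 75.892 N, so a = 75.892 / 17 = 4.4642 m/s².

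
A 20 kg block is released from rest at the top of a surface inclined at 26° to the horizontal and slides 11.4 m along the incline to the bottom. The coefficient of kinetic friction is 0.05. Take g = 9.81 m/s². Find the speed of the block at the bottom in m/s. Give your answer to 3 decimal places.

9.381 m/s

The weight component along the incline is mg sin 26° = 86.008 N and the normal force is N = mg cos 26° = 176.343 N.
Friction up the slope is f = μN = 0.05 × 176.343 = 8.817 N, so the net downslope force is 86.008 − 8.817 = 77.191 N and a = 77.191 / 20 = 3.8596 m/s².
Starting from rest over a distance of 11.4 m, v² = 2aL = 2 × 3.8596 × 11.4 = 87.9989, so v = 9.3808 m/s.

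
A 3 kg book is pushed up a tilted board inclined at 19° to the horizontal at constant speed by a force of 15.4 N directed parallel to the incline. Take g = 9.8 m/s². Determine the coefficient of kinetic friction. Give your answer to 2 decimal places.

At constant speed ΣF = 0 along the incline. The applied 15.4 N acts up the slope; the weight component mg sin 19° = 9.572 N and kinetic friction μN both act down the slope.
So 15.4 = 9.572 + μ × 27.798, giving μ = (15.4 − 9.572) / 27.798 = 0.2097.

0.21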